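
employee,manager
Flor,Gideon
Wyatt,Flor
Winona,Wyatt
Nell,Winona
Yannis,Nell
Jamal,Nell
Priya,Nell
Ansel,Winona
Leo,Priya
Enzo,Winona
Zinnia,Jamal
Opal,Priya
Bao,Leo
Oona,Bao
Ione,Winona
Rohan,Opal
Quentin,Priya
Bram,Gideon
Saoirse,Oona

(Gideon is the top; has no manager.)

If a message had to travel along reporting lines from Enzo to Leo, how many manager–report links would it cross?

4

Enzo is 1 level below Winona, and Leo is 3 levels below Winona (their lowest common manager). The shortest path runs up from Enzo to Winona and back down to Leo: 1 + 3 = 4 links.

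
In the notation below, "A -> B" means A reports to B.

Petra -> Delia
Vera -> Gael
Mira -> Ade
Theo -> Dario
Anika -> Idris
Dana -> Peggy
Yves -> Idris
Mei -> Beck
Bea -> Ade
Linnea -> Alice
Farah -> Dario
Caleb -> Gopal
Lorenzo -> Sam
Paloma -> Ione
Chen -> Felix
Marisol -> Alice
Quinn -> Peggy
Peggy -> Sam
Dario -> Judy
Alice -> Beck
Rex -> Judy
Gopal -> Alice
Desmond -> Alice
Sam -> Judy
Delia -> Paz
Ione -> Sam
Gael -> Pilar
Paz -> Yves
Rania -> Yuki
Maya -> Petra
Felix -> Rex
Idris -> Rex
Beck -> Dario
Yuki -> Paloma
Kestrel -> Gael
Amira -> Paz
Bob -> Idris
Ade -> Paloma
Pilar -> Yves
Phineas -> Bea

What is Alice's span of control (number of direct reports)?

4

Alice directly manages Gopal, Desmond, Linnea, Marisol. That is 4 direct reports.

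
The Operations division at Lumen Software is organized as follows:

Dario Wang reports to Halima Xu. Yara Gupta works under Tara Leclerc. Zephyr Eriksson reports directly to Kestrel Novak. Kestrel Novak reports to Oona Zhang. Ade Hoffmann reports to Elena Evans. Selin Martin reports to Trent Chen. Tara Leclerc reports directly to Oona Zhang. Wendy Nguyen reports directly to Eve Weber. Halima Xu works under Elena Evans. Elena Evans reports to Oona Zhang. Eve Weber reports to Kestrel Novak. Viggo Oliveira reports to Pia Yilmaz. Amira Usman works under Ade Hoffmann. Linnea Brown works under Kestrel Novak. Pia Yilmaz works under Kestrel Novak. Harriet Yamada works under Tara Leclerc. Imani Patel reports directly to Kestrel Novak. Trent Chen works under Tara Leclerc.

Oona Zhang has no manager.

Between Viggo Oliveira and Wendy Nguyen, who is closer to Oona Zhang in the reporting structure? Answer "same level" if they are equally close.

Both Viggo Oliveira and Wendy Nguyen are 3 levels below Oona Zhang.

same level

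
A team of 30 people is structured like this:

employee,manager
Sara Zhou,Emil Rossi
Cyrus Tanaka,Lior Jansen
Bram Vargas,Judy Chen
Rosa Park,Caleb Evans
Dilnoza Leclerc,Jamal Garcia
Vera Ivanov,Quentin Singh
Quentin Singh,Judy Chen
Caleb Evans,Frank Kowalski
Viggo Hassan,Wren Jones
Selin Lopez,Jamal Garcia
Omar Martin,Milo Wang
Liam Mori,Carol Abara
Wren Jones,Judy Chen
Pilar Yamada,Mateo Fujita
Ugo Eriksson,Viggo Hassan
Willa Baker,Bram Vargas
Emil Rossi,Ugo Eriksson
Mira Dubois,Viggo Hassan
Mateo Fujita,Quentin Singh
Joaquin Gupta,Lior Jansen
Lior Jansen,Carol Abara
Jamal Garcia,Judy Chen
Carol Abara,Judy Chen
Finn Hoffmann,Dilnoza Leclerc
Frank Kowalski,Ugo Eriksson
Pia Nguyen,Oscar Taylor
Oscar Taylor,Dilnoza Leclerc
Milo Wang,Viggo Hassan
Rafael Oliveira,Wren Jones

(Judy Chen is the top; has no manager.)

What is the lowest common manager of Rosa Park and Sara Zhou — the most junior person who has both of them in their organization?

Ugo Eriksson

Rosa Park's chain of managers is Caleb Evans, Frank Kowalski, Ugo Eriksson, Viggo Hassan, Wren Jones, Judy Chen. Sara Zhou's chain of managers is Emil Rossi, Ugo Eriksson, Viggo Hassan, Wren Jones, Judy Chen. The first manager that appears in both chains is Ugo Eriksson.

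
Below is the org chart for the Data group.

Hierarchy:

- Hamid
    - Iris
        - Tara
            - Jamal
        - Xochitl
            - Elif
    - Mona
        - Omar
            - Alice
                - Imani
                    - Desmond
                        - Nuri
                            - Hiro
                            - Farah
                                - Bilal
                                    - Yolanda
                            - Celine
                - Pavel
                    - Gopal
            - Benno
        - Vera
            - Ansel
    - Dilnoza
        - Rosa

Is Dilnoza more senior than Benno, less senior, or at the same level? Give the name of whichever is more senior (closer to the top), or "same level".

Dilnoza is 1 level below Hamid; Benno is 3. Dilnoza is higher.

Dilnoza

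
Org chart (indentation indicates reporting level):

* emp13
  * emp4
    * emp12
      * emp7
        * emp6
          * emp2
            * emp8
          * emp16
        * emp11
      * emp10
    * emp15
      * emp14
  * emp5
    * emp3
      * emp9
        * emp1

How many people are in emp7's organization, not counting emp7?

5

emp7 directly manages emp6, emp11. Under emp6: emp16, emp2, emp8 (3). emp11 has no reports. So emp7's organization is 2 direct reports plus everyone under them: 4 + 1 = 5.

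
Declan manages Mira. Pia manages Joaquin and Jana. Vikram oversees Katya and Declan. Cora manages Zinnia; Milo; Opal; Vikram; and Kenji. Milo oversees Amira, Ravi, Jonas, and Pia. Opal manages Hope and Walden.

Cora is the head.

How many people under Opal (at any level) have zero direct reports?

2

The people in Opal's organization with no one reporting to them are Hope, Walden. That is 2.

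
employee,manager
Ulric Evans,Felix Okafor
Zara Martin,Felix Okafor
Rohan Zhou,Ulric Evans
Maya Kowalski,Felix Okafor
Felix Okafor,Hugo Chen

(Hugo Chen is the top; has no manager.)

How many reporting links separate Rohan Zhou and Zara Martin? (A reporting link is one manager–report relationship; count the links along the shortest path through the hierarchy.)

3

Rohan Zhou is 2 levels below Felix Okafor, and Zara Martin is 1 level below Felix Okafor (their lowest common manager). The shortest path runs up from Rohan Zhou to Felix Okafor and back down to Zara Martin: 2 + 1 = 3 links.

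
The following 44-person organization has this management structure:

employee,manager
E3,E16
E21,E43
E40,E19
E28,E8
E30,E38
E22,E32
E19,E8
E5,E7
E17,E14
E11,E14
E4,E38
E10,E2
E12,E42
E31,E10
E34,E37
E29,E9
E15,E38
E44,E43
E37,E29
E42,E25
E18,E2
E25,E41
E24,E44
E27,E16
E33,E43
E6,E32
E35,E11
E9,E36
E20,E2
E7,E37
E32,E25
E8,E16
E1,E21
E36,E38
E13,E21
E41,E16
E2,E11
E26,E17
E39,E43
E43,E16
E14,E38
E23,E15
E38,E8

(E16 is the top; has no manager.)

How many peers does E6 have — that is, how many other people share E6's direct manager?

1

E6 reports to E32. E32's other direct reports are E22 — 1 peer.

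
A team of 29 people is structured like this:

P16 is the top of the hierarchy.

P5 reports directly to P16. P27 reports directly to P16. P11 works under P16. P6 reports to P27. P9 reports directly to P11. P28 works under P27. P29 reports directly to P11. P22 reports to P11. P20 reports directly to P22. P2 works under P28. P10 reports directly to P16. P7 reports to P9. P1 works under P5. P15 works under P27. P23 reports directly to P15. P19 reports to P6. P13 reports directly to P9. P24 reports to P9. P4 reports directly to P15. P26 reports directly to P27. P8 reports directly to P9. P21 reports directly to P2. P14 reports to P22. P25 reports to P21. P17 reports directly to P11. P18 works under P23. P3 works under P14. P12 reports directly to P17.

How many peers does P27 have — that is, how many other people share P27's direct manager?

3

P27 reports to P16. P16's other direct reports are P5, P11, P10 — 3 peers.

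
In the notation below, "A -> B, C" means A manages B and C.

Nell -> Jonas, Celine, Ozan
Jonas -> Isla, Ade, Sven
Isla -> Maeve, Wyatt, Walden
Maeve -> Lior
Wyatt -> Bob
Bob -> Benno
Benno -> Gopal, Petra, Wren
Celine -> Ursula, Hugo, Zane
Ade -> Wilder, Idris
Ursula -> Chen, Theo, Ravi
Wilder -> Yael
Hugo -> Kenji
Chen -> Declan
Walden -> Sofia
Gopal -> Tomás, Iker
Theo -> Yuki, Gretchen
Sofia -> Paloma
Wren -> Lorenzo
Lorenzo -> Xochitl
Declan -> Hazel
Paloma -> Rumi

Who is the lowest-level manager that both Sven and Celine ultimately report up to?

Sven's chain of managers is Jonas, Nell. Celine's chain of managers is Nell. The first manager that appears in both chains is Nell.

Nell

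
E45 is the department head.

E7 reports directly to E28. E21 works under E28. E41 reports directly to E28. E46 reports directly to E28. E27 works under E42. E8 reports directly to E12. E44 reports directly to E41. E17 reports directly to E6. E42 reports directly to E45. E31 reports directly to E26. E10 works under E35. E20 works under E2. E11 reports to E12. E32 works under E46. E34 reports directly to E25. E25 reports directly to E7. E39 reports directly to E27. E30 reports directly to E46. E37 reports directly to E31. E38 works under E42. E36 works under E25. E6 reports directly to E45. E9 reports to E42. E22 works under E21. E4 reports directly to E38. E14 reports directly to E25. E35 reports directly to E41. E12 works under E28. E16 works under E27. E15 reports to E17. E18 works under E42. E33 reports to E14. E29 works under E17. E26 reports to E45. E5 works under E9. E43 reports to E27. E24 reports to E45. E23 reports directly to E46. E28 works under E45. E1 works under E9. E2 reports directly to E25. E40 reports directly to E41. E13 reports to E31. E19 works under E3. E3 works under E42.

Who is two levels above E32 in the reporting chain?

E28

E32 reports to E46, and E46 reports to E28. So E32's skip-level manager is E28.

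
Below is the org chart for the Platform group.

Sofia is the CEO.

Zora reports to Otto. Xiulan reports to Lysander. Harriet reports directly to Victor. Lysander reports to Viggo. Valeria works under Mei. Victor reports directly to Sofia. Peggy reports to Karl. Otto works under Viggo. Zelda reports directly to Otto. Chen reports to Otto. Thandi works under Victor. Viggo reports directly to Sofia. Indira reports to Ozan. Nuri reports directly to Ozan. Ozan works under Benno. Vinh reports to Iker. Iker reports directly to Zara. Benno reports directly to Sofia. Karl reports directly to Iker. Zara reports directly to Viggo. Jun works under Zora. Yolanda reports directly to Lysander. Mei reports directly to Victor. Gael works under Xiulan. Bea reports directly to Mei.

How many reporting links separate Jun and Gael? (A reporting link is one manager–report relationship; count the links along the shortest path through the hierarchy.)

6

Jun is 3 levels below Viggo, and Gael is 3 levels below Viggo (their lowest common manager). The shortest path runs up from Jun to Viggo and back down to Gael: 3 + 3 = 6 links.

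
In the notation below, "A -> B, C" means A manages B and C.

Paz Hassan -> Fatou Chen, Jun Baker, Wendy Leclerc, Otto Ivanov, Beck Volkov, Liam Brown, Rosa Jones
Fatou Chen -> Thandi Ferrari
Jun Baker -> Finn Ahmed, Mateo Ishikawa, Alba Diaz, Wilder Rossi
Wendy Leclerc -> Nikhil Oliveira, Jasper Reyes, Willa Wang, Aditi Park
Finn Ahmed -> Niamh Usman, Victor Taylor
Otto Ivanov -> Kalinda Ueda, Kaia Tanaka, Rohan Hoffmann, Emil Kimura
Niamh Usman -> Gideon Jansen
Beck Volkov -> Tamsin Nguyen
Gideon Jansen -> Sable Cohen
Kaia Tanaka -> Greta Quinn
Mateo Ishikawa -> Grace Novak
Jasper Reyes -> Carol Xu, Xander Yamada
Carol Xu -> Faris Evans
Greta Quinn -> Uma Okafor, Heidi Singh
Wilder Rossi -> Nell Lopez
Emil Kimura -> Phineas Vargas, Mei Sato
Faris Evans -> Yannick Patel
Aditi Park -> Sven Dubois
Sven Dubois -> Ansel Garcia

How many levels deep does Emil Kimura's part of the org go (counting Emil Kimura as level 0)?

1

The longest chain under Emil Kimura runs Emil Kimura → Mei Sato, which is 1 level below Emil Kimura.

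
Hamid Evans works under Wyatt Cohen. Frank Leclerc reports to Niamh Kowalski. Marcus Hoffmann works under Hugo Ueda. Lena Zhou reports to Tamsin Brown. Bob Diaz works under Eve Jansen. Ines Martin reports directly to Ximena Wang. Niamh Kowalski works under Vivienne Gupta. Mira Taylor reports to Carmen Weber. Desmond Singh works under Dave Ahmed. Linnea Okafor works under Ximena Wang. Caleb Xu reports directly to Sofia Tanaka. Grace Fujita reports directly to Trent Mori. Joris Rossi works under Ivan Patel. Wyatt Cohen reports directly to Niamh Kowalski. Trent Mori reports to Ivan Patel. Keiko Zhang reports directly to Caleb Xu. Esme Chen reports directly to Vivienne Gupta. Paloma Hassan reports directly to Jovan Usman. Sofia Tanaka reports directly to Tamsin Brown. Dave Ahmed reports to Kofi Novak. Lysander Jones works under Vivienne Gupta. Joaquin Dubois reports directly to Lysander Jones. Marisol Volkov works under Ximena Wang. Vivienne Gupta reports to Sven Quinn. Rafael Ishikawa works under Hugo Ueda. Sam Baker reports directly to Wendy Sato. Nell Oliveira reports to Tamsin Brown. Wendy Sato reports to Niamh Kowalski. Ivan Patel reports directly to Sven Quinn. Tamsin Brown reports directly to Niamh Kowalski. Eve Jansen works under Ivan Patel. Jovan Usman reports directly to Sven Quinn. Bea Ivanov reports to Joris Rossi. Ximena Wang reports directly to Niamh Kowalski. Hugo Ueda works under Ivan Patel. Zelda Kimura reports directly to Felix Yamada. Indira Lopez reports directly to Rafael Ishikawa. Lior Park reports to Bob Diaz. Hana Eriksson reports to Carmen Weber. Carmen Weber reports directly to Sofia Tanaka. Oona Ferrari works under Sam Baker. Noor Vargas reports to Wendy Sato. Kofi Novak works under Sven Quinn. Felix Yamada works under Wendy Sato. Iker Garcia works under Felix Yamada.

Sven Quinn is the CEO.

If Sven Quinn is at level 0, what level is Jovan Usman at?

1

Chain from Jovan Usman up to Sven Quinn: Jovan Usman → Sven Quinn. That is 1 step up, so Jovan Usman is 1 level below Sven Quinn.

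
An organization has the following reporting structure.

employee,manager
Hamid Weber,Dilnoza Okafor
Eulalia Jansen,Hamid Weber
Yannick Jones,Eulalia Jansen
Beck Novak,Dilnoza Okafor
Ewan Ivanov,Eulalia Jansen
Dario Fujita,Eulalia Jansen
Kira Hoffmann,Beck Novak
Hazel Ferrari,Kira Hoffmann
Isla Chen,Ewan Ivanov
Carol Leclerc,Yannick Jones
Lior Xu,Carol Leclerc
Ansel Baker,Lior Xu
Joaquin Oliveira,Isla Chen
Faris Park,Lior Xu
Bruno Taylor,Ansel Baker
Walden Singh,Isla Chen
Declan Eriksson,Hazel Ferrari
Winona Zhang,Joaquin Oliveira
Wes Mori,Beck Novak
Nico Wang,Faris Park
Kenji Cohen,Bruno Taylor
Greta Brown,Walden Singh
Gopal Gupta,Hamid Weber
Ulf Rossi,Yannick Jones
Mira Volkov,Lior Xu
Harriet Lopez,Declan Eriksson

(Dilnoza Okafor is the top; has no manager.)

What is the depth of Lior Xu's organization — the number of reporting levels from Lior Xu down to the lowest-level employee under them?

The longest chain under Lior Xu runs Lior Xu → Ansel Baker → Bruno Taylor → Kenji Cohen, which is 3 levels below Lior Xu.

3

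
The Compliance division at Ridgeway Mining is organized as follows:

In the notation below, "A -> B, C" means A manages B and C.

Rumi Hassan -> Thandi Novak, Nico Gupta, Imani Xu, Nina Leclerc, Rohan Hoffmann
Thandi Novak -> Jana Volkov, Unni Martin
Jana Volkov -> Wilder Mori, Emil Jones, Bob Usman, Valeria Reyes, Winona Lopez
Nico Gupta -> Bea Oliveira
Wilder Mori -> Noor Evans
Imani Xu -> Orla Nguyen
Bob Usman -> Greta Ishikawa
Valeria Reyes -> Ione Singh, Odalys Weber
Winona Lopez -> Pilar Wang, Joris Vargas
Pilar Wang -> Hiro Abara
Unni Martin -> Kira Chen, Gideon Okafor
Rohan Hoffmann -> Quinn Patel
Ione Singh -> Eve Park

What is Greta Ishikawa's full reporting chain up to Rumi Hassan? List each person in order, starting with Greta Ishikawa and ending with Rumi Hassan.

Greta Ishikawa reports to Bob Usman. Bob Usman reports to Jana Volkov. Jana Volkov reports to Thandi Novak. Thandi Novak reports to Rumi Hassan. Rumi Hassan is at the top.

Greta Ishikawa -> Bob Usman -> Jana Volkov -> Thandi Novak -> Rumi Hassan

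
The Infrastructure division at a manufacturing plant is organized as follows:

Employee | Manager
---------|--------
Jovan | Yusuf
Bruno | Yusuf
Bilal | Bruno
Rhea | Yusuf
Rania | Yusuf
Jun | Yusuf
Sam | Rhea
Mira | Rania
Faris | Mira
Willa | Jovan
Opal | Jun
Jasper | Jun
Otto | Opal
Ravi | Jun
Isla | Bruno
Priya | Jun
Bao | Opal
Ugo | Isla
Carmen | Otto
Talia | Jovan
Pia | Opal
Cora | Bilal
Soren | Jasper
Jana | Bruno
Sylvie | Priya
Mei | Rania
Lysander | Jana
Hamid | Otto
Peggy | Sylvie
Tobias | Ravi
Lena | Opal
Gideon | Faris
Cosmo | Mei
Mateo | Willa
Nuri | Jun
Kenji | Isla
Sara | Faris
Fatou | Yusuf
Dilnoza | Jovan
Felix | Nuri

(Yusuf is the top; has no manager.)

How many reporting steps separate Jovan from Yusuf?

1

Chain from Jovan up to Yusuf: Jovan → Yusuf. That is 1 step up, so Jovan is 1 level below Yusuf.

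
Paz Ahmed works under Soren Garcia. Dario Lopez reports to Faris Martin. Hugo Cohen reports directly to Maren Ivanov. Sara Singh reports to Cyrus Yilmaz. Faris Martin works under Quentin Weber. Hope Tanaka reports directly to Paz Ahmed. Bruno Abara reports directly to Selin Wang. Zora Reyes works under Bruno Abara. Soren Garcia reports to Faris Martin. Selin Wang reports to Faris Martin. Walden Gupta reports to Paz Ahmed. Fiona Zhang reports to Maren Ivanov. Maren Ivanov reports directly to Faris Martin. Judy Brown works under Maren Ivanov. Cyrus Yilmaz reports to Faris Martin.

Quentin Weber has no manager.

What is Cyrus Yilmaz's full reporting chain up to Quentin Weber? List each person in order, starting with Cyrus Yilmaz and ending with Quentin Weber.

Cyrus Yilmaz reports to Faris Martin. Faris Martin reports to Quentin Weber. Quentin Weber is at the top.

Cyrus Yilmaz -> Faris Martin -> Quentin Weber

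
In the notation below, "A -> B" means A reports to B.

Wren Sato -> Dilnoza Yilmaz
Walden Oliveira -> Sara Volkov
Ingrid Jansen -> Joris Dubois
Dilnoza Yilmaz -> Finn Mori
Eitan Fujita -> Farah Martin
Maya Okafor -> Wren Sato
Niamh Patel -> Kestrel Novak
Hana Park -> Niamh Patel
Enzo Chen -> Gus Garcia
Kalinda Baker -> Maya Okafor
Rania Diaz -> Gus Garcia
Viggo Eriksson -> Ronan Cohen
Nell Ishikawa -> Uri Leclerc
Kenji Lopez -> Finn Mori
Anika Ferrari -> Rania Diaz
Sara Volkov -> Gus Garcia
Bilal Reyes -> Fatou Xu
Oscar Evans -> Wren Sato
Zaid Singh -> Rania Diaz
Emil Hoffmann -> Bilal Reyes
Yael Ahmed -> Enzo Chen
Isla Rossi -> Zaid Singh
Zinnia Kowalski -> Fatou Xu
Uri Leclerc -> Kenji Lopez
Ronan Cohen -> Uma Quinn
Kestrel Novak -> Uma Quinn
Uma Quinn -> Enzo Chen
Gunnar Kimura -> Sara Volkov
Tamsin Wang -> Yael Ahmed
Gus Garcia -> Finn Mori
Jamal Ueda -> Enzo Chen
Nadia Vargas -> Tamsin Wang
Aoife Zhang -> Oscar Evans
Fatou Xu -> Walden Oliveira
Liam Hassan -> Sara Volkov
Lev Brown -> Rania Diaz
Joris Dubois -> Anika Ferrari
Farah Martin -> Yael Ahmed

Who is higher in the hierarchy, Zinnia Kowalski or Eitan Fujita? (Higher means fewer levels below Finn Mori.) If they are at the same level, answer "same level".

Both Zinnia Kowalski and Eitan Fujita are 5 levels below Finn Mori.

same level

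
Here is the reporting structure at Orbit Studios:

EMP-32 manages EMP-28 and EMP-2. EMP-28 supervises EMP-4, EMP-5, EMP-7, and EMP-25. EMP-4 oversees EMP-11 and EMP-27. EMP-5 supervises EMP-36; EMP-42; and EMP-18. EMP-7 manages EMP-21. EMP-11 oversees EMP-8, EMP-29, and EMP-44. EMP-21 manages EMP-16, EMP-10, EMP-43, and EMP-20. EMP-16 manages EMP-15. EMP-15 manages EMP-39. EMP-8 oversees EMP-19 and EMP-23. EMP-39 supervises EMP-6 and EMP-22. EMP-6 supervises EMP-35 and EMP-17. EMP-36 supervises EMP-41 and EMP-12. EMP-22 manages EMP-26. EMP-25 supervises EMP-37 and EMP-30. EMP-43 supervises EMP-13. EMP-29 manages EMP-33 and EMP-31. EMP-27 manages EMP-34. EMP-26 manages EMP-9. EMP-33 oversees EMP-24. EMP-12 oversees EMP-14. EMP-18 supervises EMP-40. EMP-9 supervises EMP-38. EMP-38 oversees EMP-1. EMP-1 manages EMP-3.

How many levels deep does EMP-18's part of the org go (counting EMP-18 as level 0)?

The longest chain under EMP-18 runs EMP-18 → EMP-40, which is 1 level below EMP-18.

1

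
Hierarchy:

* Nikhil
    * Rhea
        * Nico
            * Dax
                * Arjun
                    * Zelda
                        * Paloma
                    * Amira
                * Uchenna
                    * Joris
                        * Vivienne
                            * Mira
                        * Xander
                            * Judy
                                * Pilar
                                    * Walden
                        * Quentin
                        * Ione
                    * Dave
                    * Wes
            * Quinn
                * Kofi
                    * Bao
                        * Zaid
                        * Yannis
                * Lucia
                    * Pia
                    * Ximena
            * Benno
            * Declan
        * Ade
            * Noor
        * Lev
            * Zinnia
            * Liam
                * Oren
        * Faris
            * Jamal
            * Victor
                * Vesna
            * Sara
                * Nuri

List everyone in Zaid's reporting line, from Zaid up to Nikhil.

Zaid reports to Bao. Bao reports to Kofi. Kofi reports to Quinn. Quinn reports to Nico. Nico reports to Rhea. Rhea reports to Nikhil. Nikhil is at the top.

Zaid -> Bao -> Kofi -> Quinn -> Nico -> Rhea -> Nikhil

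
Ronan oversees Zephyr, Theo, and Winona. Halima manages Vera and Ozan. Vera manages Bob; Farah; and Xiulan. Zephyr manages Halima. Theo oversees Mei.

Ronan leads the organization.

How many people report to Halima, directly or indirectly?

Halima directly manages Vera, Ozan. Under Vera: Xiulan, Farah, Bob (3). Ozan has no reports. So Halima's organization is 2 direct reports plus everyone under them: 4 + 1 = 5.

5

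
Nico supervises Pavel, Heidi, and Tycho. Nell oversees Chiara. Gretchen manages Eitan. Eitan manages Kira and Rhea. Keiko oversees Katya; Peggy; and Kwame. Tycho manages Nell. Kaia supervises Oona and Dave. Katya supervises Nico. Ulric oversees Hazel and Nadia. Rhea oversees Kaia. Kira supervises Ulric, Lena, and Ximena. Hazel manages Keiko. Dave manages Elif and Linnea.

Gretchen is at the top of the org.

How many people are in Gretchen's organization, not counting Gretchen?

Gretchen directly manages Eitan. Under Eitan: Rhea, Kaia, Oona, Dave, Linnea, Elif, Kira, Ximena, Lena, Ulric, Nadia, Hazel, Keiko, Kwame, Peggy, Katya, Nico, Tycho, Nell, Chiara, Heidi, Pavel (22). That's 23 in total.

23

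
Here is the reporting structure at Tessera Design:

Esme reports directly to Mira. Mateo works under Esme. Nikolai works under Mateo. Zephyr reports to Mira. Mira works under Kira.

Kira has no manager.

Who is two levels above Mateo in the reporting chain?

Mira

Mateo reports to Esme, and Esme reports to Mira. So Mateo's skip-level manager is Mira.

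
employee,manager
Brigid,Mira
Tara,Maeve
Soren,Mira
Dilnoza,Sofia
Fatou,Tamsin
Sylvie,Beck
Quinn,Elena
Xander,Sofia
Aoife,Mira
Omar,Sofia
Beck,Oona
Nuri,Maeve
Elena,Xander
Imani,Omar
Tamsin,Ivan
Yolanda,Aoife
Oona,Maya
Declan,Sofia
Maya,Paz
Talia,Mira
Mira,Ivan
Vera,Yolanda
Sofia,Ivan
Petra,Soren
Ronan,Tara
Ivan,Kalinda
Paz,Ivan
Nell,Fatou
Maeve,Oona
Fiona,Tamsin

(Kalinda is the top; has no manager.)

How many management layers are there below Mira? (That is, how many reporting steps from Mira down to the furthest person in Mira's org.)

3

The longest chain under Mira runs Mira → Aoife → Yolanda → Vera, which is 3 levels below Mira.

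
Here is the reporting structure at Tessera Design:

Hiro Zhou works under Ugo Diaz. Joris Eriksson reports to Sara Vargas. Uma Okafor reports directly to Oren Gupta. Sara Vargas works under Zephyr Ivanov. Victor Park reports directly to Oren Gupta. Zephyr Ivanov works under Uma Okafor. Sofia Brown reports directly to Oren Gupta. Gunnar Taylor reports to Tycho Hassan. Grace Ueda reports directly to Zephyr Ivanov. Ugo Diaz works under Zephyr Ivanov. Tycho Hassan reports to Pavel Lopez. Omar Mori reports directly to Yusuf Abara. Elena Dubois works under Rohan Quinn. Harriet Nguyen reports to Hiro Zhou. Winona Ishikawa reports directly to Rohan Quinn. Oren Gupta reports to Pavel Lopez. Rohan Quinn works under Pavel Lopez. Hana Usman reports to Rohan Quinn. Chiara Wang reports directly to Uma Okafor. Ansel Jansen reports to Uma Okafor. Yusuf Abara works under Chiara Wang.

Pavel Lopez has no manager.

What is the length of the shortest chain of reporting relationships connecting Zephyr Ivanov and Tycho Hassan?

4

Zephyr Ivanov is 3 levels below Pavel Lopez, and Tycho Hassan is 1 level below Pavel Lopez (their lowest common manager). The shortest path runs up from Zephyr Ivanov to Pavel Lopez and back down to Tycho Hassan: 3 + 1 = 4 links.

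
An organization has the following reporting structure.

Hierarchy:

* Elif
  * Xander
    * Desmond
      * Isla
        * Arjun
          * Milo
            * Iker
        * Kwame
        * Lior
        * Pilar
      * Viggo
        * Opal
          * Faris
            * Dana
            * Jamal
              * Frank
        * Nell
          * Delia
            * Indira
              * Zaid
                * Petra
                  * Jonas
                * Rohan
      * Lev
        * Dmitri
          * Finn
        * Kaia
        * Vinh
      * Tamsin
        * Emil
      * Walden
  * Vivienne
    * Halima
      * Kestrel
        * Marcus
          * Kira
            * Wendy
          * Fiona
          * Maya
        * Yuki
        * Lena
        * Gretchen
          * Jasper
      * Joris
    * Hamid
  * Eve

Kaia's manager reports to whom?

Desmond

Kaia reports to Lev, and Lev reports to Desmond. So Kaia's skip-level manager is Desmond.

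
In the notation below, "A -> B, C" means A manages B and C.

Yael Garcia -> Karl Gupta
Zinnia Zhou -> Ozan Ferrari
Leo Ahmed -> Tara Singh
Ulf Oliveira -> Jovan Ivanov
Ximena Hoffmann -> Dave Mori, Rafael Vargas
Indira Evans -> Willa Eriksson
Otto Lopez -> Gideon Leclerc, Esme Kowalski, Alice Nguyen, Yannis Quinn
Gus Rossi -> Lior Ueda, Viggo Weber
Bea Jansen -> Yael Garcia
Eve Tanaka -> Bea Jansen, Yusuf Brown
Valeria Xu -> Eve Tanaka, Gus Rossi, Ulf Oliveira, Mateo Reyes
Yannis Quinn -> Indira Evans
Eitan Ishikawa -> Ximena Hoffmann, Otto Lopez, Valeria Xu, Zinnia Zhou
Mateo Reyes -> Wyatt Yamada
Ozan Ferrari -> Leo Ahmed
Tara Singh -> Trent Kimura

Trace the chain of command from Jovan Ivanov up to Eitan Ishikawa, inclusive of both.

Jovan Ivanov reports to Ulf Oliveira. Ulf Oliveira reports to Valeria Xu. Valeria Xu reports to Eitan Ishikawa. Eitan Ishikawa is at the top.

Jovan Ivanov -> Ulf Oliveira -> Valeria Xu -> Eitan Ishikawa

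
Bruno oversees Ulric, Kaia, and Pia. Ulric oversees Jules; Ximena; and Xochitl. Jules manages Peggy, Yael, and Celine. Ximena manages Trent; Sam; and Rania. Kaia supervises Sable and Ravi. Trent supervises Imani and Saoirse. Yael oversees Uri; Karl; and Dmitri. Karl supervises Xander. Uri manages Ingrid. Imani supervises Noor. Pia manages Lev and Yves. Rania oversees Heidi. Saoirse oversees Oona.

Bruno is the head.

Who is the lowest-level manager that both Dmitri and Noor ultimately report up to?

Ulric

Dmitri's chain of managers is Yael, Jules, Ulric, Bruno. Noor's chain of managers is Imani, Trent, Ximena, Ulric, Bruno. The first manager that appears in both chains is Ulric.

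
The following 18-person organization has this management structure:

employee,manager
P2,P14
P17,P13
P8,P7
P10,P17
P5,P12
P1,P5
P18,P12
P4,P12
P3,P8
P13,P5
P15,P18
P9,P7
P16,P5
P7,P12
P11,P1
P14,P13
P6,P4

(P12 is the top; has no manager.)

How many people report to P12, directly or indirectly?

17

P12 directly manages P18, P5, P7, P4. Under P18: P15 (1). Under P5: P16, P1, P11, P13, P14, P2, P17, P10 (8). Under P7: P9, P8, P3 (3). Under P4: P6 (1). So P12's organization is 4 direct reports plus everyone under them: 2 + 9 + 4 + 2 = 17.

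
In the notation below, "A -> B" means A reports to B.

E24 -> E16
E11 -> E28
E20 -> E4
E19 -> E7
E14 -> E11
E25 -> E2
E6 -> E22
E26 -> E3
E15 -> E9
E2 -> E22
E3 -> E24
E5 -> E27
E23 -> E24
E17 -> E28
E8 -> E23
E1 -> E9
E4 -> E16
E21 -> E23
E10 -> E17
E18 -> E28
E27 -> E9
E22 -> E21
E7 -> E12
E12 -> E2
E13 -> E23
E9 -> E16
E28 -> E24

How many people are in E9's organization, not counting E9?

4

E9 directly manages E27, E1, E15. Under E27: E5 (1). E1 has no reports. E15 has no reports. So E9's organization is 3 direct reports plus everyone under them: 2 + 1 + 1 = 4.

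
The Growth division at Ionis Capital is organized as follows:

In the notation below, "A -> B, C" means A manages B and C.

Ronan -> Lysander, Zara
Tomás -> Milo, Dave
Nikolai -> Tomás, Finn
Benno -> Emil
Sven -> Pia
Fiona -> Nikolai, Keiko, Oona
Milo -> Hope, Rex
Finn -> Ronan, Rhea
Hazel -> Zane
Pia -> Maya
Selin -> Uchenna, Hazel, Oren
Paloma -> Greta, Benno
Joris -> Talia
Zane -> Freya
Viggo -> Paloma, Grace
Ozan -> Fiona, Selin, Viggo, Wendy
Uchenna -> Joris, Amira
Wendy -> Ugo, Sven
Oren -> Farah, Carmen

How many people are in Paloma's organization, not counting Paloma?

Paloma directly manages Greta, Benno. Greta has no reports. Under Benno: Emil (1). So Paloma's organization is 2 direct reports plus everyone under them: 1 + 2 = 3.

3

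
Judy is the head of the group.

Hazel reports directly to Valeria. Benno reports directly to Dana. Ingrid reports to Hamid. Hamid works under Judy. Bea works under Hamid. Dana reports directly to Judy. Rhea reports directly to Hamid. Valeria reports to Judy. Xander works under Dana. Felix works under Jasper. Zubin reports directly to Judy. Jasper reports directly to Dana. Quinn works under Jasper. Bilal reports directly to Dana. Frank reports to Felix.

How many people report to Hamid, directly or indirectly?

3

Hamid directly manages Ingrid, Bea, Rhea. Ingrid has no reports. Bea has no reports. Rhea has no reports. So Hamid's organization is 3 direct reports plus everyone under them: 1 + 1 + 1 = 3.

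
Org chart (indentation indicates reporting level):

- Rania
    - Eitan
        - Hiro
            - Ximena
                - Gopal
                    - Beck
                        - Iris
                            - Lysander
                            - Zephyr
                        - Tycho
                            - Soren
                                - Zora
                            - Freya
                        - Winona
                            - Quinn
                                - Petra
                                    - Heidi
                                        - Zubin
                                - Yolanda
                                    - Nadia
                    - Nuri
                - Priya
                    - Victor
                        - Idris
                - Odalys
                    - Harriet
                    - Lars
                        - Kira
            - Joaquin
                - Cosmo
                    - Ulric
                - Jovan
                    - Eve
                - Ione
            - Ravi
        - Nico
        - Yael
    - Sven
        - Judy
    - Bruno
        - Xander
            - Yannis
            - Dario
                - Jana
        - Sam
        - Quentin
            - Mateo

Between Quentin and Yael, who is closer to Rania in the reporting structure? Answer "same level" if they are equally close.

Both Quentin and Yael are 2 levels below Rania.

same level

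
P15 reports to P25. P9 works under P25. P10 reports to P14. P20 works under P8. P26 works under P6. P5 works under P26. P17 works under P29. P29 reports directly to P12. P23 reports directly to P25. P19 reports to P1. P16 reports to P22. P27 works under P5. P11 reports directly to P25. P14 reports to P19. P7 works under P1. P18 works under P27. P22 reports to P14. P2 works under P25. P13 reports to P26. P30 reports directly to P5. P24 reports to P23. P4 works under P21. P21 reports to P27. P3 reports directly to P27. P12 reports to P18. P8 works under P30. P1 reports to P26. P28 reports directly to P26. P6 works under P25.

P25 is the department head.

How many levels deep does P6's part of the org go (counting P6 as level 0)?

The longest chain under P6 runs P6 → P26 → P5 → P27 → P18 → P12 → P29 → P17, which is 7 levels below P6.

7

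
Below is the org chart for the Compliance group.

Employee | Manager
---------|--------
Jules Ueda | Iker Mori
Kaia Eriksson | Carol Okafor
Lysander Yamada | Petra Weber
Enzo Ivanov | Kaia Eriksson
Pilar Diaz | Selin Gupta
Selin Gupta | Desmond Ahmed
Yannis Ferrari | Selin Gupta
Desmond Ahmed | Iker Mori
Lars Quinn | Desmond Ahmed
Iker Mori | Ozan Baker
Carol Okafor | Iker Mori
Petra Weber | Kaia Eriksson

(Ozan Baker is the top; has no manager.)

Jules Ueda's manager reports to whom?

Ozan Baker

Jules Ueda reports to Iker Mori, and Iker Mori reports to Ozan Baker. So Jules Ueda's skip-level manager is Ozan Baker.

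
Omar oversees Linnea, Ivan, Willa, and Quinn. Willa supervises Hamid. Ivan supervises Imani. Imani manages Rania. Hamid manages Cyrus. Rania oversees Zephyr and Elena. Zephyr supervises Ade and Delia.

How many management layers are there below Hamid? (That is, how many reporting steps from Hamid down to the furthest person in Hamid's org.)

1

The longest chain under Hamid runs Hamid → Cyrus, which is 1 level below Hamid.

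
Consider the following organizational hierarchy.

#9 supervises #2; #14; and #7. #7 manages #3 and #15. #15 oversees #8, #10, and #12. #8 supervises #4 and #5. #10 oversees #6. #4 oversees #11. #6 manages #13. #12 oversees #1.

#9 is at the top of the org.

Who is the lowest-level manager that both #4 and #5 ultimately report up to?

#4's chain of managers is #8, #15, #7, #9. #5's chain of managers is #8, #15, #7, #9. The first manager that appears in both chains is #8.

#8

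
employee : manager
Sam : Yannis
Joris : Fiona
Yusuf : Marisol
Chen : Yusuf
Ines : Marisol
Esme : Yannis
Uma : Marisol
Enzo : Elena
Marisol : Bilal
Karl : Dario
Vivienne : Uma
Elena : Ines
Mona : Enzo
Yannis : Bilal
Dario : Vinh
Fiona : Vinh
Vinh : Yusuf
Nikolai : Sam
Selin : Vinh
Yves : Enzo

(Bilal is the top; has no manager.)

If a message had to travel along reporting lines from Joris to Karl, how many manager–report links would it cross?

4

Joris is 2 levels below Vinh, and Karl is 2 levels below Vinh (their lowest common manager). The shortest path runs up from Joris to Vinh and back down to Karl: 2 + 2 = 4 links.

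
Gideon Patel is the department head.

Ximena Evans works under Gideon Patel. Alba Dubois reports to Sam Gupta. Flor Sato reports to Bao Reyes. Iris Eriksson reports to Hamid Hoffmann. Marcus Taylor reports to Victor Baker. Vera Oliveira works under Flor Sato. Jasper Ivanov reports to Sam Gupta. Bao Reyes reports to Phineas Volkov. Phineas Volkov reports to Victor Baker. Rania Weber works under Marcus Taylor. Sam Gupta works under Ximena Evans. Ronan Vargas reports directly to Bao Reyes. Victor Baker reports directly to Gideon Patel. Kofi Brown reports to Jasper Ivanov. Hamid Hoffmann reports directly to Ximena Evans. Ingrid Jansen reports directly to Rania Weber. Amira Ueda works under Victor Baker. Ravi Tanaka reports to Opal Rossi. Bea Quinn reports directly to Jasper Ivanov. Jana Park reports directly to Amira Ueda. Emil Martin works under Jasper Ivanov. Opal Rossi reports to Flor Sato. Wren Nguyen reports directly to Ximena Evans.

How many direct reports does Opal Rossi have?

Opal Rossi directly manages Ravi Tanaka. That is 1 direct report.

1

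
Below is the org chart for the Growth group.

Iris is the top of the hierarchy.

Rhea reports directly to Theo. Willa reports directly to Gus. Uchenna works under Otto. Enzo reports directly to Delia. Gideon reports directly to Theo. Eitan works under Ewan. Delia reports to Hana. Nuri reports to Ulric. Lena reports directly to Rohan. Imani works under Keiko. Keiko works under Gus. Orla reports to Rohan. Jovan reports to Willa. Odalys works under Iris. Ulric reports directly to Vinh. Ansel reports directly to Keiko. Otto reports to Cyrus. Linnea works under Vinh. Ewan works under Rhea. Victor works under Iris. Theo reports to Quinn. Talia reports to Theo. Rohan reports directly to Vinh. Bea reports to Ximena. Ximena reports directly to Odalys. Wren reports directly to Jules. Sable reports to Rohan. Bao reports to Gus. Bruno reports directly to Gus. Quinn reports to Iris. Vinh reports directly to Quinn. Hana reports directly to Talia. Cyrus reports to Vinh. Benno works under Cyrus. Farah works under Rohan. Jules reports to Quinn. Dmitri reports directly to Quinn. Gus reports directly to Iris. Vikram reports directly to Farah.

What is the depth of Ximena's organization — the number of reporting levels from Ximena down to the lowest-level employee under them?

The longest chain under Ximena runs Ximena → Bea, which is 1 level below Ximena.

1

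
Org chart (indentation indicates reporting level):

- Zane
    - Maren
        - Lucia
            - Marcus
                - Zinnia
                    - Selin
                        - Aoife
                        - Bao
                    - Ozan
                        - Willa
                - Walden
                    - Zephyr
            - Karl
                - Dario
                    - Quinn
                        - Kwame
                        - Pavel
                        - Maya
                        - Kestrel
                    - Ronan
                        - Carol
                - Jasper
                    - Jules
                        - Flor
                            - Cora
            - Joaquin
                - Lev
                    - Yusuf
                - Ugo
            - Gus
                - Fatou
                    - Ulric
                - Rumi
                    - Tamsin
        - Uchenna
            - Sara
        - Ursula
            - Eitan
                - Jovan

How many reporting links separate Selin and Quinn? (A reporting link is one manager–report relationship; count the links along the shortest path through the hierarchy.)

6

Selin is 3 levels below Lucia, and Quinn is 3 levels below Lucia (their lowest common manager). The shortest path runs up from Selin to Lucia and back down to Quinn: 3 + 3 = 6 links.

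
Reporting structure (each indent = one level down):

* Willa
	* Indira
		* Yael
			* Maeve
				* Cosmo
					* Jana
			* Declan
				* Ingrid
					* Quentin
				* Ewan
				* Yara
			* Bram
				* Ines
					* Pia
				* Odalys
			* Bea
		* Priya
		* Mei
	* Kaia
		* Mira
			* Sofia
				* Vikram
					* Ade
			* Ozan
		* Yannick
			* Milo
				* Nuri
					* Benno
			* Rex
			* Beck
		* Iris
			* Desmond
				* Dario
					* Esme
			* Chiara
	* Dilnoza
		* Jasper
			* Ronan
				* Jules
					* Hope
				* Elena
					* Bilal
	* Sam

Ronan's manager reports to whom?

Dilnoza

Ronan reports to Jasper, and Jasper reports to Dilnoza. So Ronan's skip-level manager is Dilnoza.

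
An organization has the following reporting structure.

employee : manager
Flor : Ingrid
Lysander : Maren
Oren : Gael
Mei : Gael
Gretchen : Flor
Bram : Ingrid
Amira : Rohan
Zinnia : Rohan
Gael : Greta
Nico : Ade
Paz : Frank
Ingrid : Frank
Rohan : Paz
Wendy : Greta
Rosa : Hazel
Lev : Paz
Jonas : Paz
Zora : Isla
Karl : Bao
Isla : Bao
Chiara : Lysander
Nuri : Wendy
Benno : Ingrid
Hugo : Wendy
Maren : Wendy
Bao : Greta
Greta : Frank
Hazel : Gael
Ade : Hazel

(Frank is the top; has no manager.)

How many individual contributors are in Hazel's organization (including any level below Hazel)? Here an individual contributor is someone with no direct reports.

The people in Hazel's organization with no one reporting to them are Rosa, Nico. That is 2.

2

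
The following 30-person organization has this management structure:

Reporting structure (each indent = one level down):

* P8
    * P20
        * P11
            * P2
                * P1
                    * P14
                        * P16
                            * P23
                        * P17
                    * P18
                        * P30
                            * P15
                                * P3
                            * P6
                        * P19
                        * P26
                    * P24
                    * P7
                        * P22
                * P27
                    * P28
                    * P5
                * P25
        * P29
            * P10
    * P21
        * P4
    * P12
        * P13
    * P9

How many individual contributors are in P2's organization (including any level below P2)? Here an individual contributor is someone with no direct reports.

The people in P2's organization with no one reporting to them are P25, P5, P28, P22, P24, P26, P19, P6, P3, P17, P23. That is 11.

11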